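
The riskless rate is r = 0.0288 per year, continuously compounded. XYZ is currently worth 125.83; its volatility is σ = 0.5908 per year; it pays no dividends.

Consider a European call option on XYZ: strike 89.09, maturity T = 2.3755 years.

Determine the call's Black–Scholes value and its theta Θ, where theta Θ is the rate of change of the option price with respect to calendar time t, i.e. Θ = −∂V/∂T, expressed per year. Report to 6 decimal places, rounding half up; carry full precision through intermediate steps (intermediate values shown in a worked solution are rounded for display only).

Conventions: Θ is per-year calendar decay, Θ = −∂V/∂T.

price = 61.422877
Θ = -7.558644

σ√T = 0.5908·√2.3755 = 0.910580
d₁ = (ln(S/K) + (r+σ²/2)T) / (σ√T) = (ln(125.83/89.09) + (0.0288+0.5908²/2)·2.3755) / 0.910580 = (0.345285 + 0.482992) / 0.910580 = 0.909615
d₂ = d₁ − σ√T = 0.909615 − 0.910580 = -0.000965
e^{−rT} = 0.933873
N(d₁) = 0.818487,  N(d₂) = 0.499615
Call price V = S·N(d₁) − K·e^{−rT}·N(d₂) = 102.990239 − 41.567362 = 61.422877
φ(d₁) = (1/√(2π))·e^{−d₁²/2} = 0.263780
Θ = −S·φ(d₁)·σ/(2√T) − r·K·e^{−rT}·N(d₂) = −6.361504 − 1.197140 = -7.558644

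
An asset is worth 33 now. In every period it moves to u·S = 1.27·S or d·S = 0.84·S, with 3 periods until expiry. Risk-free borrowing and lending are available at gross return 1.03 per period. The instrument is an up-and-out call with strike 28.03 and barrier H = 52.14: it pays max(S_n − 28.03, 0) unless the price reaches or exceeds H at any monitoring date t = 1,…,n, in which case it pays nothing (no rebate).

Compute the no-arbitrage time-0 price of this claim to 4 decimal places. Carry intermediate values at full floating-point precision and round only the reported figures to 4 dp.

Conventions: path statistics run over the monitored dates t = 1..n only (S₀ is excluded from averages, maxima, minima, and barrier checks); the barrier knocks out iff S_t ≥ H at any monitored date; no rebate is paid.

price = 3.9093

Under the martingale measure an up-move has probability p* = 0.4419; value the claim as the probability-weighted average of per-path payoffs, discounted 3 periods at R = 1.03.
Enumerate all 2^3 = 8 price paths (U = up ×1.27, D = down ×0.84); each path with k up-moves has probability p*^k·(1−p*)^(3−k).
DDD: M=27.7200, payoff=0.0000, prob=0.173871
UDD: M=41.9100, payoff=1.5417, prob=0.137648
DUD: M=35.2044, payoff=1.5417, prob=0.137648
UUD: M=53.2257, payoff=0.0000, prob=0.108972
DDU: M=29.5717, payoff=1.5417, prob=0.137648
UDU: M=44.7096, payoff=16.6796, prob=0.108972
DUU: M=44.7096, payoff=16.6796, prob=0.108972
UUU: M=67.5966, payoff=0.0000, prob=0.086269
Price = Σ prob·payoff / R^3 = 4.271836 / 1.092727 = 3.9093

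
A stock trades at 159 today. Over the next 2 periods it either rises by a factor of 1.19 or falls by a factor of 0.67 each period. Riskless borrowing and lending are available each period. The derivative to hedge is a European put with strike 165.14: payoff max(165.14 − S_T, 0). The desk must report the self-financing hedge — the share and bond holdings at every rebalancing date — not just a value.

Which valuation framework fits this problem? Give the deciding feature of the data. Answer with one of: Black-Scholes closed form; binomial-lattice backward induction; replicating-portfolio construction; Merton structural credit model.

Key observation: the deliverable is the dynamic trading strategy on the 2-step tree (spot 159, moves 1.19 and 0.67), so the valuation must go through the node-by-node replicating-portfolio solve.

framework: replicating-portfolio construction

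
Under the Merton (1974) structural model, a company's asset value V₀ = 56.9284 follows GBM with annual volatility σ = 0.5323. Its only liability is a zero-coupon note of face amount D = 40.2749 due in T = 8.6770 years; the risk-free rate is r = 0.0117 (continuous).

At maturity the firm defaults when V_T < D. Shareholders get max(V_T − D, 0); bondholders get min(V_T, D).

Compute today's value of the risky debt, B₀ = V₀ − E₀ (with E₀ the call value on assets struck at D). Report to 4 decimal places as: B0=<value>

B0=19.3540

Work the structural quantities from V₀ = 56.9284 against face 40.2749:
d₁ = [ln(V₀/D) + (r + σ²/2)T] / (σ√T)
   = [ln(56.9284/40.2749) + (0.0117 + 0.5·0.5323²)·8.6770] / (0.5323·√8.6770)
   = [0.346066 + 1.330806] / 1.567983 = 1.069445
d₂ = d₁ − σ√T = 1.069445 − 1.567983 = -0.498537
N(d₁) = 0.857565,  N(d₂) = 0.309053,  e^(−rT) = 0.903462
E₀ = V₀·N(d₁) − D·e^(−rT)·N(d₂)
   = 56.9284·0.857565 − 40.2749·0.903462·0.309053 = 37.574376
B₀ = V₀ − E₀ = 56.9284 − 37.574376 = 19.354024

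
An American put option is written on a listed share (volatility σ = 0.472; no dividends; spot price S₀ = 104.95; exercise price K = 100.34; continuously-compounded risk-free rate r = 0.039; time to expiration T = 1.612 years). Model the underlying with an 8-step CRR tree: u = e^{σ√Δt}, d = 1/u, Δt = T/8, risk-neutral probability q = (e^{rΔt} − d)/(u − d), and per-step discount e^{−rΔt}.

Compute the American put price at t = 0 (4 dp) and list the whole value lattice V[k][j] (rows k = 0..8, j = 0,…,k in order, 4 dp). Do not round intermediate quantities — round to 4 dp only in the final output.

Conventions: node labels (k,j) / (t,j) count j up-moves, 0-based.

params: Δt=0.20150 u=1.23599 d=0.80907 q=0.46571 e^(-rΔt)=0.99217
t_8 payoffs: 81.0712 70.9035 55.3705 31.6410 0.0000 0.0000 0.0000 0.0000 0.0000
k=7: node(7,0) S=23.8160 payoff=76.5240 vs cont=75.7385 → 76.5240 [stop]  node(7,1) S=36.3833 payoff=63.9567 vs cont=63.1713 → 63.9567 [stop]  node(7,2) S=55.5820 payoff=44.7580 vs cont=43.9726 → 44.7580 [stop]  node(7,3) S=84.9115 payoff=15.4285 vs cont=16.7732 → 16.7732 [wait]  node(7,4) S=129.7175 payoff=0.0000 vs cont=0.0000 → 0.0000 [wait]  node(7,5) S=198.1667 payoff=0.0000 vs cont=0.0000 → 0.0000 [wait]  node(7,6) S=302.7352 payoff=0.0000 vs cont=0.0000 → 0.0000 [wait]  node(7,7) S=462.4823 payoff=0.0000 vs cont=0.0000 → 0.0000 [wait]
k=6: node(6,0) S=29.4365 payoff=70.9035 vs cont=70.1181 → 70.9035 [stop]  node(6,1) S=44.9695 payoff=55.3705 vs cont=54.5851 → 55.3705 [stop]  node(6,2) S=68.6990 payoff=31.6410 vs cont=31.4769 → 31.6410 [stop]  node(6,3) S=104.9500 payoff=0.0000 vs cont=8.8916 → 8.8916 [wait]  node(6,4) S=160.3299 payoff=0.0000 vs cont=0.0000 → 0.0000 [wait]  node(6,5) S=244.9327 payoff=0.0000 vs cont=0.0000 → 0.0000 [wait]  node(6,6) S=374.1787 payoff=0.0000 vs cont=0.0000 → 0.0000 [wait]
k=5: node(5,0) S=36.3833 payoff=63.9567 vs cont=63.1713 → 63.9567 [stop]  node(5,1) S=55.5820 payoff=44.7580 vs cont=43.9726 → 44.7580 [stop]  node(5,2) S=84.9115 payoff=15.4285 vs cont=20.8817 → 20.8817 [wait]  node(5,3) S=129.7175 payoff=0.0000 vs cont=4.7135 → 4.7135 [wait]  node(5,4) S=198.1667 payoff=0.0000 vs cont=0.0000 → 0.0000 [wait]  node(5,5) S=302.7352 payoff=0.0000 vs cont=0.0000 → 0.0000 [wait]
k=4: node(4,0) S=44.9695 payoff=55.3705 vs cont=54.5851 → 55.3705 [stop]  node(4,1) S=68.6990 payoff=31.6410 vs cont=33.3753 → 33.3753 [wait]  node(4,2) S=104.9500 payoff=0.0000 vs cont=13.2475 → 13.2475 [wait]  node(4,3) S=160.3299 payoff=0.0000 vs cont=2.4987 → 2.4987 [wait]  node(4,4) S=244.9327 payoff=0.0000 vs cont=0.0000 → 0.0000 [wait]
k=3: node(3,0) S=55.5820 payoff=44.7580 vs cont=44.7739 → 44.7739 [wait]  node(3,1) S=84.9115 payoff=15.4285 vs cont=23.8138 → 23.8138 [wait]  node(3,2) S=129.7175 payoff=0.0000 vs cont=8.1772 → 8.1772 [wait]  node(3,3) S=198.1667 payoff=0.0000 vs cont=1.3246 → 1.3246 [wait]
k=2: node(2,0) S=68.6990 payoff=31.6410 vs cont=34.7385 → 34.7385 [wait]  node(2,1) S=104.9500 payoff=0.0000 vs cont=16.4023 → 16.4023 [wait]  node(2,2) S=160.3299 payoff=0.0000 vs cont=4.9469 → 4.9469 [wait]
k=1: node(1,0) S=84.9115 payoff=15.4285 vs cont=25.9941 → 25.9941 [wait]  node(1,1) S=129.7175 payoff=0.0000 vs cont=10.9808 → 10.9808 [wait]
k=0: node(0,0) S=104.9500 payoff=0.0000 vs cont=18.8535 → 18.8535 [wait]

price = 18.8535
tree:
18.8535
25.9941 10.9808
34.7385 16.4023 4.9469
44.7739 23.8138 8.1772 1.3246
55.3705 33.3753 13.2475 2.4987 0.0000
63.9567 44.7580 20.8817 4.7135 0.0000 0.0000
70.9035 55.3705 31.6410 8.8916 0.0000 0.0000 0.0000
76.5240 63.9567 44.7580 16.7732 0.0000 0.0000 0.0000 0.0000
81.0712 70.9035 55.3705 31.6410 0.0000 0.0000 0.0000 0.0000 0.0000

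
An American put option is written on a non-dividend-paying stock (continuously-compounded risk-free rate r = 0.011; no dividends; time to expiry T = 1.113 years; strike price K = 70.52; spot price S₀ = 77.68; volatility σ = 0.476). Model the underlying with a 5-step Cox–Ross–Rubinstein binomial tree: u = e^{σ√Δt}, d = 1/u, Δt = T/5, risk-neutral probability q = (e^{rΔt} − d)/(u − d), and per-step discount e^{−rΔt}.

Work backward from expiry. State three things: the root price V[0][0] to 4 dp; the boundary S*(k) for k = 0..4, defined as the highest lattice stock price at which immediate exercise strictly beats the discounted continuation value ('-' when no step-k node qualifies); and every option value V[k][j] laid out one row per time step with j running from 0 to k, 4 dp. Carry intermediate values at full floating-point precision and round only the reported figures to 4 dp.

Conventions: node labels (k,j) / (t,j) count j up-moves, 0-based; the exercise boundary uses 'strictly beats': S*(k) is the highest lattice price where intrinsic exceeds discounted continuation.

Δt=0.22260  u=1.25180  d=0.79885  q=0.44950  discount=0.99755
step 5 (expiry): payoffs max(K−S,0) = 45.2479 30.9188 8.4652 0.0000 0.0000 0.0000
step 4: (k=4,j=0): S=31.6355, K−S=38.8845, hold=38.7120 ⇒ V=38.8845 exercise | (k=4,j=1): S=49.5727, K−S=20.9473, hold=20.7749 ⇒ V=20.9473 exercise | (k=4,j=2): S=77.6800, K−S=0.0000, hold=4.6486 ⇒ V=4.6486 continue | (k=4,j=3): S=121.7240, K−S=0.0000, hold=0.0000 ⇒ V=0.0000 continue | (k=4,j=4): S=190.7406, K−S=0.0000, hold=0.0000 ⇒ V=0.0000 continue  boundary S*=49.5727
step 3: (k=3,j=0): S=39.6012, K−S=30.9188, hold=30.7463 ⇒ V=30.9188 exercise | (k=3,j=1): S=62.0548, K−S=8.4652, hold=13.5877 ⇒ V=13.5877 continue | (k=3,j=2): S=97.2395, K−S=0.0000, hold=2.5528 ⇒ V=2.5528 continue | (k=3,j=3): S=152.3736, K−S=0.0000, hold=0.0000 ⇒ V=0.0000 continue  boundary S*=39.6012
step 2: (k=2,j=0): S=49.5727, K−S=20.9473, hold=23.0719 ⇒ V=23.0719 continue | (k=2,j=1): S=77.6800, K−S=0.0000, hold=8.6064 ⇒ V=8.6064 continue | (k=2,j=2): S=121.7240, K−S=0.0000, hold=1.4019 ⇒ V=1.4019 continue  boundary S*=-
step 1: (k=1,j=0): S=62.0548, K−S=8.4652, hold=16.5291 ⇒ V=16.5291 continue | (k=1,j=1): S=97.2395, K−S=0.0000, hold=5.3548 ⇒ V=5.3548 continue  boundary S*=-
step 0: (k=0,j=0): S=77.6800, K−S=0.0000, hold=11.4781 ⇒ V=11.4781 continue  boundary S*=-

price = 11.4781
boundary = - - - 39.6012 49.5727
tree:
11.4781
16.5291 5.3548
23.0719 8.6064 1.4019
30.9188 13.5877 2.5528 0.0000
38.8845 20.9473 4.6486 0.0000 0.0000
45.2479 30.9188 8.4652 0.0000 0.0000 0.0000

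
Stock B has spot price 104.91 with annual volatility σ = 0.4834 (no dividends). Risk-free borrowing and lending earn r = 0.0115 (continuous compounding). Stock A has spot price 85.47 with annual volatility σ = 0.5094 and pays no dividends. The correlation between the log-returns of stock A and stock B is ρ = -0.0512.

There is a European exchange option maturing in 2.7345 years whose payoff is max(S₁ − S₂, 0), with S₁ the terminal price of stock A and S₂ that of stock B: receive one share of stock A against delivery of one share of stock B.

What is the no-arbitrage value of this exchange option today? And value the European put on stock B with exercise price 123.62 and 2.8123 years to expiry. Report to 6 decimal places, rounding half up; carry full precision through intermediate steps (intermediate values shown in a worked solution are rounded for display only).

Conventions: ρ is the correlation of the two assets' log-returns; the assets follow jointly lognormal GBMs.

exchange price = 33.516066
price(stock B put K=123.62) = 43.175497

σ_eff = √(σ₁² + σ₂² − 2ρσ₁σ₂) = √(0.5094² + 0.4834² − 2·-0.0512·0.5094·0.4834) = 0.719986
d₁ = (ln(S₁/S₂) + (q₂ − q₁ + σ_eff²/2)T) / (σ_eff√T) = (ln(85.47/104.91) + (0.0 − 0.0 + 0.259190)·2.7345) / 1.190592 = 0.423165
d₂ = d₁ − σ_eff√T = 0.423165 − 1.190592 = -0.767427
N(d₁) = 0.663913,  N(d₂) = 0.221414
V = S₁·e^{−q₁T}·N(d₁) − S₂·e^{−q₂T}·N(d₂) = 56.744607 − 23.228541 = 33.516066
[vanilla: stock B put K=123.62]
σ√T = 0.4834·√2.8123 = 0.810658
d₁ = (ln(S/K) + (r+σ²/2)T) / (σ√T) = (ln(104.91/123.62) + (0.0115+0.4834²/2)·2.8123) / 0.810658 = (-0.164110 + 0.360924) / 0.810658 = 0.242784
d₂ = d₁ − σ√T = 0.242784 − 0.810658 = -0.567873
e^{−rT} = 0.968176
N(−d₁) = 0.404086,  N(−d₂) = 0.714940
price = K·e^{−rT}·N(−d₂) − S·N(−d₁) = 85.568191 − 42.392694 = 43.175497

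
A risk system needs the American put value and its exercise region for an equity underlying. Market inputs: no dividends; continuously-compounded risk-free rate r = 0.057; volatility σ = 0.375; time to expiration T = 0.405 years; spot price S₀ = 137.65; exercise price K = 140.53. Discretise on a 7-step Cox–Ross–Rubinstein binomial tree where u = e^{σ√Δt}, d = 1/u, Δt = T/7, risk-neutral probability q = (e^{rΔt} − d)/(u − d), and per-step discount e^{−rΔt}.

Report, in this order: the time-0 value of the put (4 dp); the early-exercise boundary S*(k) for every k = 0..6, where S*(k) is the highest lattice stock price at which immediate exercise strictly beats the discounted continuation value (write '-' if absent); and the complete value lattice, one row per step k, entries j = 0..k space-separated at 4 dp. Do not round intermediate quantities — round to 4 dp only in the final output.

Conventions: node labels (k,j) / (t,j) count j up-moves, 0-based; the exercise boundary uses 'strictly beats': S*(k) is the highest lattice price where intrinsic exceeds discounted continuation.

Δt=0.05786, u=1.09439, d=0.91375, q=0.49575, disc=e^(-rΔt)=0.99671
k=7 terminal: V=max(K-S,0) → 67.3216 52.8485 35.5141 14.7526 0.0000 0.0000 0.0000 0.0000
k=6: j=0 S=80.1188 intr=60.4112 cont=59.9485 V=60.4112[EX]; j=1 S=95.9581 intr=44.5719 cont=44.1092 V=44.5719[EX]; j=2 S=114.9288 intr=25.6012 cont=25.1385 V=25.6012[EX]; j=3 S=137.6500 intr=2.8800 cont=7.4145 V=7.4145[hold]; j=4 S=164.8631 intr=0.0000 cont=0.0000 V=0.0000[hold]; j=5 S=197.4562 intr=0.0000 cont=0.0000 V=0.0000[hold]; j=6 S=236.4929 intr=0.0000 cont=0.0000 V=0.0000[hold]  S*(6)=114.9288
k=5: j=0 S=87.6815 intr=52.8485 cont=52.3858 V=52.8485[EX]; j=1 S=105.0159 intr=35.5141 cont=35.0514 V=35.5141[EX]; j=2 S=125.7774 intr=14.7526 cont=16.5305 V=16.5305[hold]; j=3 S=150.6433 intr=0.0000 cont=3.7264 V=3.7264[hold]; j=4 S=180.4252 intr=0.0000 cont=0.0000 V=0.0000[hold]; j=5 S=216.0949 intr=0.0000 cont=0.0000 V=0.0000[hold]  S*(5)=105.0159
k=4: j=0 S=95.9581 intr=44.5719 cont=44.1092 V=44.5719[EX]; j=1 S=114.9288 intr=25.6012 cont=26.0170 V=26.0170[hold]; j=2 S=137.6500 intr=2.8800 cont=10.1494 V=10.1494[hold]; j=3 S=164.8631 intr=0.0000 cont=1.8729 V=1.8729[hold]; j=4 S=197.4562 intr=0.0000 cont=0.0000 V=0.0000[hold]  S*(4)=95.9581
k=3: j=0 S=105.0159 intr=35.5141 cont=35.2568 V=35.5141[EX]; j=1 S=125.7774 intr=14.7526 cont=18.0908 V=18.0908[hold]; j=2 S=150.6433 intr=0.0000 cont=6.0264 V=6.0264[hold]; j=3 S=180.4252 intr=0.0000 cont=0.9413 V=0.9413[hold]  S*(3)=105.0159
k=2: j=0 S=114.9288 intr=25.6012 cont=26.7880 V=26.7880[hold]; j=1 S=137.6500 intr=2.8800 cont=12.0700 V=12.0700[hold]; j=2 S=164.8631 intr=0.0000 cont=3.4939 V=3.4939[hold]  S*(2)=-
k=1: j=0 S=125.7774 intr=14.7526 cont=19.4273 V=19.4273[hold]; j=1 S=150.6433 intr=0.0000 cont=7.7926 V=7.7926[hold]  S*(1)=-
k=0: j=0 S=137.6500 intr=2.8800 cont=13.6145 V=13.6145[hold]  S*(0)=-

price = 13.6145
boundary = - - - 105.0159 95.9581 105.0159 114.9288
tree:
13.6145
19.4273 7.7926
26.7880 12.0700 3.4939
35.5141 18.0908 6.0264 0.9413
44.5719 26.0170 10.1494 1.8729 0.0000
52.8485 35.5141 16.5305 3.7264 0.0000 0.0000
60.4112 44.5719 25.6012 7.4145 0.0000 0.0000 0.0000
67.3216 52.8485 35.5141 14.7526 0.0000 0.0000 0.0000 0.0000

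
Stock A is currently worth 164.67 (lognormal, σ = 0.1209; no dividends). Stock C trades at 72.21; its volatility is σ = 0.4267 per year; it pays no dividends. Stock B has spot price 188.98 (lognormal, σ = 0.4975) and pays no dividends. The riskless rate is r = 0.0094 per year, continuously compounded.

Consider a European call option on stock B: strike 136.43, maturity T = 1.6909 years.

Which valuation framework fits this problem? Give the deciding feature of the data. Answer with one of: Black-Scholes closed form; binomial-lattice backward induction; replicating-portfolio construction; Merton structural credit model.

Key observation: a European-exercise option on stock B struck at 136.43 — a GBM underlying with constant parameters — admits an analytic price: the data contain no early exercise, no discrete tree, no debt structure.

framework: Black-Scholes closed form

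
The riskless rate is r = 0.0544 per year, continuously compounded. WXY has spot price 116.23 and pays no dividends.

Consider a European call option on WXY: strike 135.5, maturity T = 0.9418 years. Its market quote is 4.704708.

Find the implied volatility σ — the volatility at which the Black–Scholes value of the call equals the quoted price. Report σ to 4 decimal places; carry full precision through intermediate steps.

sigma = 0.2051

At σ = 0.2051 the Black–Scholes value reproduces the quote:
σ√T = 0.2051·√0.9418 = 0.199042
d₁ = (ln(S/K) + (r+σ²/2)T) / (σ√T) = (ln(116.23/135.5) + (0.0544+0.2051²/2)·0.9418) / 0.199042 = (-0.153401 + 0.071043) / 0.199042 = -0.413771
d₂ = d₁ − σ√T = -0.413771 − 0.199042 = -0.612813
e^{−rT} = 0.950056
N(d₁) = 0.339521,  N(d₂) = 0.270000
V = S·N(d₁) − K·e^{−rT}·N(d₂) = 39.462518 − 34.757810 = 4.704708 (matching the quote); vega is positive throughout, so no other σ reproduces this price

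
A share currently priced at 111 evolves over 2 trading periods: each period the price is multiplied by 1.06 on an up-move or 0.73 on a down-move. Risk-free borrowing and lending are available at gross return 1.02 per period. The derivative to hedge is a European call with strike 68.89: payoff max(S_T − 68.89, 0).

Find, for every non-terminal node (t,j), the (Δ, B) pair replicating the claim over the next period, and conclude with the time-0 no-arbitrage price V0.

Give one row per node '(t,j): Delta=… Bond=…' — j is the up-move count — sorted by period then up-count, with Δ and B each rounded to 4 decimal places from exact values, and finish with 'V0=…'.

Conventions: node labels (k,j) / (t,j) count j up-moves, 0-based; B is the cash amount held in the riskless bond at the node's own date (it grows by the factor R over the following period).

(0,0): Delta=0.9684 Bond=-62.5706
(1,0): Delta=0.6358 Bond=-36.8726
(1,1): Delta=1.0000 Bond=-67.5392
V0=44.9226

Arbitrage-free pricing uses the up-move probability p* = (R−d)/(u−d) = 0.8788, discounting each step at R = 1.02.
At maturity the claim pays: V(2,0)=0.0000, V(2,1)=17.0018, V(2,2)=55.8296
Node (1,0) S=81.0300: V=(p*·17.0018+(1−p*)·0.0000)/1.02=14.6480; Δ=(17.0018−0.0000)/(85.8918−59.1519)=0.6358; B=V−Δ·S=-36.8726
Node (1,1) S=117.6600: V=(p*·55.8296+(1−p*)·17.0018)/1.02=50.1208; Δ=(55.8296−17.0018)/(124.7196−85.8918)=1.0000; B=V−Δ·S=-67.5392
Node (0,0) S=111.0000: V=(p*·50.1208+(1−p*)·14.6480)/1.02=44.9226; Δ=(50.1208−14.6480)/(117.6600−81.0300)=0.9684; B=V−Δ·S=-62.5706
As a check, the time-0 holding Δ(0,0)·S0 + B(0,0) comes to 44.9226 — exactly V0.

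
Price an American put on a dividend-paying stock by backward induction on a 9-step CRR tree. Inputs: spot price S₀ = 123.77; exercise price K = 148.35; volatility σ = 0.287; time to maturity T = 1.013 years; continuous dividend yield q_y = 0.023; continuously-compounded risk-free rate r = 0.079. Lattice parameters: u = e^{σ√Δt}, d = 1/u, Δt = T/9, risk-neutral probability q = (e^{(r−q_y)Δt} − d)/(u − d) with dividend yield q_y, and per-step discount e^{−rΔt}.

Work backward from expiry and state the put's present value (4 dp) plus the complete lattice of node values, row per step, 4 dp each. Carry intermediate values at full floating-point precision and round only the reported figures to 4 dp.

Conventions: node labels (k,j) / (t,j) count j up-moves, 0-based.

params: Δt=0.11256 u=1.10107 d=0.90820 q=0.50873 e^(-rΔt)=0.99115
t_9 payoffs: 96.3186 85.2690 71.8728 55.6317 35.9416 12.0700 0.0000 0.0000 0.0000 0.0000
k=8: node(8,0) S=57.2904 payoff=91.0596 vs cont=89.8945 → 91.0596 [stop]  node(8,1) S=69.4569 payoff=78.8931 vs cont=77.7594 → 78.8931 [stop]  node(8,2) S=84.2071 payoff=64.1429 vs cont=63.0474 → 64.1429 [stop]  node(8,3) S=102.0897 payoff=46.2603 vs cont=45.2110 → 46.2603 [stop]  node(8,4) S=123.7700 payoff=24.5800 vs cont=23.5867 → 24.5800 [stop]  node(8,5) S=150.0544 payoff=0.0000 vs cont=5.8771 → 5.8771 [wait]  node(8,6) S=181.9207 payoff=0.0000 vs cont=0.0000 → 0.0000 [wait]  node(8,7) S=220.5543 payoff=0.0000 vs cont=0.0000 → 0.0000 [wait]  node(8,8) S=267.3923 payoff=0.0000 vs cont=0.0000 → 0.0000 [wait]
k=7: node(7,0) S=63.0810 payoff=85.2690 vs cont=84.1188 → 85.2690 [stop]  node(7,1) S=76.4772 payoff=71.8728 vs cont=70.7573 → 71.8728 [stop]  node(7,2) S=92.7183 payoff=55.6317 vs cont=54.5582 → 55.6317 [stop]  node(7,3) S=112.4084 payoff=35.9416 vs cont=34.9190 → 35.9416 [stop]  node(7,4) S=136.2800 payoff=12.0700 vs cont=14.9319 → 14.9319 [wait]  node(7,5) S=165.2211 payoff=0.0000 vs cont=2.8617 → 2.8617 [wait]  node(7,6) S=200.3083 payoff=0.0000 vs cont=0.0000 → 0.0000 [wait]  node(7,7) S=242.8467 payoff=0.0000 vs cont=0.0000 → 0.0000 [wait]
k=6: node(6,0) S=69.4569 payoff=78.8931 vs cont=77.7594 → 78.8931 [stop]  node(6,1) S=84.2071 payoff=64.1429 vs cont=63.0474 → 64.1429 [stop]  node(6,2) S=102.0897 payoff=46.2603 vs cont=45.2110 → 46.2603 [stop]  node(6,3) S=123.7700 payoff=24.5800 vs cont=25.0298 → 25.0298 [wait]  node(6,4) S=150.0544 payoff=0.0000 vs cont=8.7136 → 8.7136 [wait]  node(6,5) S=181.9207 payoff=0.0000 vs cont=1.3934 → 1.3934 [wait]  node(6,6) S=220.5543 payoff=0.0000 vs cont=0.0000 → 0.0000 [wait]
k=5: node(5,0) S=76.4772 payoff=71.8728 vs cont=70.7573 → 71.8728 [stop]  node(5,1) S=92.7183 payoff=55.6317 vs cont=54.5582 → 55.6317 [stop]  node(5,2) S=112.4084 payoff=35.9416 vs cont=35.1458 → 35.9416 [stop]  node(5,3) S=136.2800 payoff=12.0700 vs cont=16.5811 → 16.5811 [wait]  node(5,4) S=165.2211 payoff=0.0000 vs cont=4.9454 → 4.9454 [wait]  node(5,5) S=200.3083 payoff=0.0000 vs cont=0.6785 → 0.6785 [wait]
k=4: node(4,0) S=84.2071 payoff=64.1429 vs cont=63.0474 → 64.1429 [stop]  node(4,1) S=102.0897 payoff=46.2603 vs cont=45.2110 → 46.2603 [stop]  node(4,2) S=123.7700 payoff=24.5800 vs cont=25.8614 → 25.8614 [wait]  node(4,3) S=150.0544 payoff=0.0000 vs cont=10.5673 → 10.5673 [wait]  node(4,4) S=181.9207 payoff=0.0000 vs cont=2.7501 → 2.7501 [wait]
k=3: node(3,0) S=92.7183 payoff=55.6317 vs cont=54.5582 → 55.6317 [stop]  node(3,1) S=112.4084 payoff=35.9416 vs cont=35.5651 → 35.9416 [stop]  node(3,2) S=136.2800 payoff=12.0700 vs cont=17.9208 → 17.9208 [wait]  node(3,3) S=165.2211 payoff=0.0000 vs cont=6.5321 → 6.5321 [wait]
k=2: node(2,0) S=102.0897 payoff=46.2603 vs cont=45.2110 → 46.2603 [stop]  node(2,1) S=123.7700 payoff=24.5800 vs cont=26.5368 → 26.5368 [wait]  node(2,2) S=150.0544 payoff=0.0000 vs cont=12.0197 → 12.0197 [wait]
k=1: node(1,0) S=112.4084 payoff=35.9416 vs cont=35.9057 → 35.9416 [stop]  node(1,1) S=136.2800 payoff=12.0700 vs cont=18.9820 → 18.9820 [wait]
k=0: node(0,0) S=123.7700 payoff=24.5800 vs cont=27.0719 → 27.0719 [wait]

price = 27.0719
tree:
27.0719
35.9416 18.9820
46.2603 26.5368 12.0197
55.6317 35.9416 17.9208 6.5321
64.1429 46.2603 25.8614 10.5673 2.7501
71.8728 55.6317 35.9416 16.5811 4.9454 0.6785
78.8931 64.1429 46.2603 25.0298 8.7136 1.3934 0.0000
85.2690 71.8728 55.6317 35.9416 14.9319 2.8617 0.0000 0.0000
91.0596 78.8931 64.1429 46.2603 24.5800 5.8771 0.0000 0.0000 0.0000
96.3186 85.2690 71.8728 55.6317 35.9416 12.0700 0.0000 0.0000 0.0000 0.0000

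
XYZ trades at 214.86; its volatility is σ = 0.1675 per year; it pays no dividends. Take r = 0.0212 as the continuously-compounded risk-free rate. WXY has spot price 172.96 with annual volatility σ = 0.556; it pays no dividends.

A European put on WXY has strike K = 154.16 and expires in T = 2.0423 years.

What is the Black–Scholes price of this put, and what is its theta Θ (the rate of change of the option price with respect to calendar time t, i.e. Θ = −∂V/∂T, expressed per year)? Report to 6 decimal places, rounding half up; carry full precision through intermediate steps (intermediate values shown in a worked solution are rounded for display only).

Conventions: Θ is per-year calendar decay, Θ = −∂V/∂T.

price = 37.766902
Θ = -9.424018

σ√T = 0.556·√2.0423 = 0.794574
d₁ = (ln(S/K) + (r+σ²/2)T) / (σ√T) = (ln(172.96/154.16) + (0.0212+0.556²/2)·2.0423) / 0.794574 = (0.115069 + 0.358971) / 0.794574 = 0.596597
d₂ = d₁ − σ√T = 0.596597 − 0.794574 = -0.197978
e^{−rT} = 0.957627
N(−d₁) = 0.275388,  N(−d₂) = 0.578469
Put price V = K·e^{−rT}·N(−d₂) − S·N(−d₁) = 85.398079 − 47.631177 = 37.766902
φ(d₁) = (1/√(2π))·e^{−d₁²/2} = 0.333904
Θ = −S·φ(d₁)·σ/(2√T) + r·K·e^{−rT}·N(−d₂) = −11.234458 + 1.810439 = -9.424018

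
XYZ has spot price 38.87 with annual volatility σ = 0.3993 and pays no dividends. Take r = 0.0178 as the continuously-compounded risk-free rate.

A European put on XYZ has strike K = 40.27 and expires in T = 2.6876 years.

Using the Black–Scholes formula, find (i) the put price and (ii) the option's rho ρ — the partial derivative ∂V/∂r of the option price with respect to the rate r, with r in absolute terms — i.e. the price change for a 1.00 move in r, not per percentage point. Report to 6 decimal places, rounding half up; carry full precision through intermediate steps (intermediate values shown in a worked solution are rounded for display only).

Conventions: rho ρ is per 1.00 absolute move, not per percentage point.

σ√T = 0.3993·√2.6876 = 0.654608
d₁ = (ln(S/K) + (r+σ²/2)T) / (σ√T) = (ln(38.87/40.27) + (0.0178+0.3993²/2)·2.6876) / 0.654608 = (-0.035384 + 0.262095) / 0.654608 = 0.346331
d₂ = d₁ − σ√T = 0.346331 − 0.654608 = -0.308277
e^{−rT} = 0.953287
N(−d₁) = 0.364547,  N(−d₂) = 0.621064
Put price V = K·e^{−rT}·N(−d₂) − S·N(−d₁) = 23.841955 − 14.169938 = 9.672017
ρ = −K·T·e^{−rT}·N(−d₂) = -64.077638

price = 9.672017
ρ = -64.077638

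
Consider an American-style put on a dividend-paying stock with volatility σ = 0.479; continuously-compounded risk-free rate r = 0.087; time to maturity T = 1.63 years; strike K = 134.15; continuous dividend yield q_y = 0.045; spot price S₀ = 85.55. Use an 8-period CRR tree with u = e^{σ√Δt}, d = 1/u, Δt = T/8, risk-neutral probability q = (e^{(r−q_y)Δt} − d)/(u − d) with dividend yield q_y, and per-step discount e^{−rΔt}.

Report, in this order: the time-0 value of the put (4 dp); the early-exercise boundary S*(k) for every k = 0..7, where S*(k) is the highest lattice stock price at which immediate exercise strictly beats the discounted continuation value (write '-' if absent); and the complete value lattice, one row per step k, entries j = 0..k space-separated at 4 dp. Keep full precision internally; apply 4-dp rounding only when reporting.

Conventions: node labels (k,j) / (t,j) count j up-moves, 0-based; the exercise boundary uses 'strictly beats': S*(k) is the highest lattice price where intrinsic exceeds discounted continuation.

price = 51.4565
boundary = - 68.9159 55.5161 68.9159 55.5161 68.9159 85.5500 106.1991
tree:
51.4565
65.2341 37.6358
78.6339 50.3844 24.4645
89.4283 65.2341 35.2934 12.9883
98.1239 78.6339 49.0921 20.8282 4.4984
105.1287 89.4283 65.2341 32.4700 8.2805 0.3349
110.7715 98.1239 78.6339 48.6000 15.2236 0.6382 0.0000
115.3172 105.1287 89.4283 65.2341 27.9509 1.2163 0.0000 0.0000
118.9790 110.7715 98.1239 78.6339 48.6000 2.3179 0.0000 0.0000 0.0000

params: Δt=0.20375 u=1.24137 d=0.80556 q=0.46588 e^(-rΔt)=0.98243
t_8 payoffs: 118.9790 110.7715 98.1239 78.6339 48.6000 2.3179 0.0000 0.0000 0.0000
t_7: node(7,0) S=18.8328 payoff=115.3172 vs cont=113.1320 → 115.3172 [stop]  node(7,1) S=29.0213 payoff=105.1287 vs cont=103.0366 → 105.1287 [stop]  node(7,2) S=44.7217 payoff=89.4283 vs cont=87.4795 → 89.4283 [stop]  node(7,3) S=68.9159 payoff=65.2341 vs cont=63.5061 → 65.2341 [stop]  node(7,4) S=106.1991 payoff=27.9509 vs cont=26.5632 → 27.9509 [stop]  node(7,5) S=163.6523 payoff=0.0000 vs cont=1.2163 → 1.2163 [wait]  node(7,6) S=252.1874 payoff=0.0000 vs cont=0.0000 → 0.0000 [wait]  node(7,7) S=388.6195 payoff=0.0000 vs cont=0.0000 → 0.0000 [wait]  ⇒ S*(7)=106.1991
t_6: node(6,0) S=23.3785 payoff=110.7715 vs cont=108.6279 → 110.7715 [stop]  node(6,1) S=36.0261 payoff=98.1239 vs cont=96.0957 → 98.1239 [stop]  node(6,2) S=55.5161 payoff=78.6339 vs cont=76.7836 → 78.6339 [stop]  node(6,3) S=85.5500 payoff=48.6000 vs cont=47.0238 → 48.6000 [stop]  node(6,4) S=131.8321 payoff=2.3179 vs cont=15.2236 → 15.2236 [wait]  node(6,5) S=203.1527 payoff=0.0000 vs cont=0.6382 → 0.6382 [wait]  node(6,6) S=313.0574 payoff=0.0000 vs cont=0.0000 → 0.0000 [wait]  ⇒ S*(6)=85.5500
t_5: node(5,0) S=29.0213 payoff=105.1287 vs cont=103.0366 → 105.1287 [stop]  node(5,1) S=44.7217 payoff=89.4283 vs cont=87.4795 → 89.4283 [stop]  node(5,2) S=68.9159 payoff=65.2341 vs cont=63.5061 → 65.2341 [stop]  node(5,3) S=106.1991 payoff=27.9509 vs cont=32.4700 → 32.4700 [wait]  node(5,4) S=163.6523 payoff=0.0000 vs cont=8.2805 → 8.2805 [wait]  node(5,5) S=252.1874 payoff=0.0000 vs cont=0.3349 → 0.3349 [wait]  ⇒ S*(5)=68.9159
t_4: node(4,0) S=36.0261 payoff=98.1239 vs cont=96.0957 → 98.1239 [stop]  node(4,1) S=55.5161 payoff=78.6339 vs cont=76.7836 → 78.6339 [stop]  node(4,2) S=85.5500 payoff=48.6000 vs cont=49.0921 → 49.0921 [wait]  node(4,3) S=131.8321 payoff=2.3179 vs cont=20.8282 → 20.8282 [wait]  node(4,4) S=203.1527 payoff=0.0000 vs cont=4.4984 → 4.4984 [wait]  ⇒ S*(4)=55.5161
t_3: node(3,0) S=44.7217 payoff=89.4283 vs cont=87.4795 → 89.4283 [stop]  node(3,1) S=68.9159 payoff=65.2341 vs cont=63.7313 → 65.2341 [stop]  node(3,2) S=106.1991 payoff=27.9509 vs cont=35.2934 → 35.2934 [wait]  node(3,3) S=163.6523 payoff=0.0000 vs cont=12.9883 → 12.9883 [wait]  ⇒ S*(3)=68.9159
t_2: node(2,0) S=55.5161 payoff=78.6339 vs cont=76.7836 → 78.6339 [stop]  node(2,1) S=85.5500 payoff=48.6000 vs cont=50.3844 → 50.3844 [wait]  node(2,2) S=131.8321 payoff=2.3179 vs cont=24.4645 → 24.4645 [wait]  ⇒ S*(2)=55.5161
t_1: node(1,0) S=68.9159 payoff=65.2341 vs cont=64.3228 → 65.2341 [stop]  node(1,1) S=106.1991 payoff=27.9509 vs cont=37.6358 → 37.6358 [wait]  ⇒ S*(1)=68.9159
t_0: node(0,0) S=85.5500 payoff=48.6000 vs cont=51.4565 → 51.4565 [wait]  ⇒ S*(0)=-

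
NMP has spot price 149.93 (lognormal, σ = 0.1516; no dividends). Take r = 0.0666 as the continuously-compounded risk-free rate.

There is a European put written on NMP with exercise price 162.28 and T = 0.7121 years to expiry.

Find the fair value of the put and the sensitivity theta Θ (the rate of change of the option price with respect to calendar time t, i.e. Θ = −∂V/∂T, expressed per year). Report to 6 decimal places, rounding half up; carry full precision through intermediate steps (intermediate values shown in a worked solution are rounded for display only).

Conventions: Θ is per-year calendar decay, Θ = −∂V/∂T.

price = 10.424024
Θ = 1.133463

σ√T = 0.1516·√0.7121 = 0.127929
d₁ = (ln(S/K) + (r+σ²/2)T) / (σ√T) = (ln(149.93/162.28) + (0.0666+0.1516²/2)·0.7121) / 0.127929 = (-0.079155 + 0.055609) / 0.127929 = -0.184054
d₂ = d₁ − σ√T = -0.184054 − 0.127929 = -0.311983
e^{−rT} = 0.953681
N(−d₁) = 0.573015,  N(−d₂) = 0.622473
Put price V = K·e^{−rT}·N(−d₂) − S·N(−d₁) = 96.336099 − 85.912074 = 10.424024
φ(d₁) = (1/√(2π))·e^{−d₁²/2} = 0.392242
Θ = −S·φ(d₁)·σ/(2√T) + r·K·e^{−rT}·N(−d₂) = −5.282521 + 6.415984 = 1.133463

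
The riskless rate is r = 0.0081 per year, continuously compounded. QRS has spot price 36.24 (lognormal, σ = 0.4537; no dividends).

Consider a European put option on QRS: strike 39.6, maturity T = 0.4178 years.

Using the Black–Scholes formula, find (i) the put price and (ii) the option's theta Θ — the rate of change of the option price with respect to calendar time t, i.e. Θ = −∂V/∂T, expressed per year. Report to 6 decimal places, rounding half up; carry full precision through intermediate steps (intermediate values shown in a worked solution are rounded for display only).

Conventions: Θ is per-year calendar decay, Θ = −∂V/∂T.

σ√T = 0.4537·√0.4178 = 0.293260
d₁ = (ln(S/K) + (r+σ²/2)T) / (σ√T) = (ln(36.24/39.6) + (0.0081+0.4537²/2)·0.4178) / 0.293260 = (-0.088666 + 0.046385) / 0.293260 = -0.144175
d₂ = d₁ − σ√T = -0.144175 − 0.293260 = -0.437435
e^{−rT} = 0.996622
N(−d₁) = 0.557319,  N(−d₂) = 0.669102
Put price V = K·e^{−rT}·N(−d₂) − S·N(−d₁) = 26.406922 − 20.197232 = 6.209690
φ(d₁) = (1/√(2π))·e^{−d₁²/2} = 0.394817
Θ = −S·φ(d₁)·σ/(2√T) + r·K·e^{−rT}·N(−d₂) = −5.021565 + 0.213896 = -4.807669

price = 6.209690
Θ = -4.807669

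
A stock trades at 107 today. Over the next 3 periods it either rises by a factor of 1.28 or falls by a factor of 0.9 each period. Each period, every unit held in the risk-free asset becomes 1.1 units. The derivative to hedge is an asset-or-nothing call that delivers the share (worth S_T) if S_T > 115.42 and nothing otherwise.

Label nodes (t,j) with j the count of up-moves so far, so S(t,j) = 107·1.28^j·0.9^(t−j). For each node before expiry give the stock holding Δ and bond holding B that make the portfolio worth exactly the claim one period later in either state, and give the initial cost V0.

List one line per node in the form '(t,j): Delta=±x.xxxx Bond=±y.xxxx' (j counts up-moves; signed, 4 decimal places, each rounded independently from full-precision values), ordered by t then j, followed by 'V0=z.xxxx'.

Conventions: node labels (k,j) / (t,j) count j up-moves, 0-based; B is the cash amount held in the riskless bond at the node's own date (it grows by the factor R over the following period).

(0,0): Delta=1.9741 Bond=-139.9885
(1,0): Delta=2.0630 Bond=-162.5422
(1,1): Delta=1.9179 Bond=-146.2880
(2,0): Delta=0.0000 Bond=0.0000
(2,1): Delta=3.3684 Bond=-339.7132
(2,2): Delta=1.0000 Bond=0.0000
V0=71.2424

No-arbitrage ⇒ martingale measure with p* = (R−d)/(u−d) = 0.5263.
Payoffs at expiry: V(3,0)=0.0000, V(3,1)=0.0000, V(3,2)=157.7779, V(3,3)=224.3953
(2,0): S=86.6700. Δ = (V_up−V_dn)/(S_up−S_dn) = (0.0000−0.0000)/(110.9376−78.0030) = 0.0000. V = [p*·0.0000 + (1−p*)·0.0000]/1.1 = 0.0000. B = V − Δ·S = 0.0000.
(2,1): S=123.2640. Δ = (V_up−V_dn)/(S_up−S_dn) = (157.7779−0.0000)/(157.7779−110.9376) = 3.3684. V = [p*·157.7779 + (1−p*)·0.0000]/1.1 = 75.4918. B = V − Δ·S = -339.7132.
(2,2): S=175.3088. Δ = (V_up−V_dn)/(S_up−S_dn) = (224.3953−157.7779)/(224.3953−157.7779) = 1.0000. V = [p*·224.3953 + (1−p*)·157.7779]/1.1 = 175.3088. B = V − Δ·S = 0.0000.
(1,0): S=96.3000. Δ = (V_up−V_dn)/(S_up−S_dn) = (75.4918−0.0000)/(123.2640−86.6700) = 2.0630. V = [p*·75.4918 + (1−p*)·0.0000]/1.1 = 36.1205. B = V − Δ·S = -162.5422.
(1,1): S=136.9600. Δ = (V_up−V_dn)/(S_up−S_dn) = (175.3088−75.4918)/(175.3088−123.2640) = 1.9179. V = [p*·175.3088 + (1−p*)·75.4918]/1.1 = 116.3883. B = V − Δ·S = -146.2880.
(0,0): S=107.0000. Δ = (V_up−V_dn)/(S_up−S_dn) = (116.3883−36.1205)/(136.9600−96.3000) = 1.9741. V = [p*·116.3883 + (1−p*)·36.1205]/1.1 = 71.2424. B = V − Δ·S = -139.9885.
Sanity check at the root: Δ(0,0)·S0 + B(0,0) reproduces V0 = 71.2424.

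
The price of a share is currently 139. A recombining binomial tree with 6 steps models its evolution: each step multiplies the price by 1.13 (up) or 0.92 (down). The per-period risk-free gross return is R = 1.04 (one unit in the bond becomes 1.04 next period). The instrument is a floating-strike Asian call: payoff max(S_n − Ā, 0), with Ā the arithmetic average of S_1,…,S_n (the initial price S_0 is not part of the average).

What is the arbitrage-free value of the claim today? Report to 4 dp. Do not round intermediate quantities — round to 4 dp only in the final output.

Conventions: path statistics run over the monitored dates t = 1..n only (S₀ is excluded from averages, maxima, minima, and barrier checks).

Risk-neutral up-probability p* = (R−d)/(u−d) = (1.04−0.92)/(1.13−0.92) = 0.5714; the claim prices as the p*-weighted sum of path payoffs discounted by R^6.
Enumerate all 2^6 = 64 price paths (U = up ×1.13, D = down ×0.92); each path with k up-moves has probability p*^k·(1−p*)^(6−k).
DDDDDD: Ā=104.8736, payoff=0.0000, prob=0.006196
UDDDDD: Ā=128.8121, payoff=0.0000, prob=0.008262
DUDDDD: Ā=123.9471, payoff=0.0000, prob=0.008262
UUDDDD: Ā=152.2394, payoff=0.0000, prob=0.011016
DDUDDD: Ā=119.4713, payoff=0.0000, prob=0.008262
UDUDDD: Ā=146.7420, payoff=0.0000, prob=0.011016
DUUDDD: Ā=141.8770, payoff=0.0000, prob=0.011016
UUUDDD: Ā=174.2619, payoff=0.0000, prob=0.014688
DDDUDD: Ā=115.3536, payoff=0.0000, prob=0.008262
UDDUDD: Ā=141.6843, payoff=0.0000, prob=0.011016
DUDUDD: Ā=136.8193, payoff=0.0000, prob=0.011016
UUDUDD: Ā=168.0498, payoff=0.0000, prob=0.014688
DDUUDD: Ā=132.3435, payoff=0.0000, prob=0.011016
UDUUDD: Ā=162.5523, payoff=0.0000, prob=0.014688
DUUUDD: Ā=157.6873, payoff=0.0000, prob=0.014688
UUUUDD: Ā=193.6812, payoff=0.0000, prob=0.019584
DDDDUD: Ā=111.5653, payoff=0.0000, prob=0.008262
UDDDUD: Ā=137.0313, payoff=0.0000, prob=0.011016
DUDDUD: Ā=132.1663, payoff=0.0000, prob=0.011016
UUDDUD: Ā=162.3346, payoff=0.0000, prob=0.014688
DDUDUD: Ā=127.6905, payoff=0.0000, prob=0.011016
UDUDUD: Ā=156.8372, payoff=0.0000, prob=0.014688
DUUDUD: Ā=151.9722, payoff=4.2036, prob=0.014688
UUUDUD: Ā=186.6615, payoff=5.1631, prob=0.019584
DDDUUD: Ā=123.5727, payoff=3.5792, prob=0.011016
UDDUUD: Ā=151.7795, payoff=4.3962, prob=0.014688
DUDUUD: Ā=146.9145, payoff=9.2612, prob=0.014688
UUDUUD: Ā=180.4494, payoff=11.3752, prob=0.019584
DDUUUD: Ā=142.4387, payoff=13.7370, prob=0.014688
UDUUUD: Ā=174.9519, payoff=16.8726, prob=0.019584
DUUUUD: Ā=170.0869, payoff=21.7376, prob=0.019584
UUUUUD: Ā=208.9111, payoff=26.6995, prob=0.026112
DDDDDU: Ā=108.0800, payoff=0.0000, prob=0.008262
UDDDDU: Ā=132.7505, payoff=0.0000, prob=0.011016
DUDDDU: Ā=127.8855, payoff=0.0000, prob=0.011016
UUDDDU: Ā=157.0767, payoff=0.0000, prob=0.014688
DDUDDU: Ā=123.4097, payoff=3.7423, prob=0.011016
UDUDDU: Ā=151.5793, payoff=4.5965, prob=0.014688
DUUDDU: Ā=146.7143, payoff=9.4615, prob=0.014688
UUUDDU: Ā=180.2034, payoff=11.6212, prob=0.019584
DDDUDU: Ā=119.2919, payoff=7.8600, prob=0.011016
UDDUDU: Ā=146.5216, payoff=9.6542, prob=0.014688
DUDUDU: Ā=141.6566, payoff=14.5192, prob=0.014688
UUDUDU: Ā=173.9913, payoff=17.8333, prob=0.019584
DDUUDU: Ā=137.1808, payoff=18.9950, prob=0.014688
UDUUDU: Ā=168.4938, payoff=23.3308, prob=0.019584
DUUUDU: Ā=163.6288, payoff=28.1958, prob=0.019584
UUUUDU: Ā=200.9789, payoff=34.6317, prob=0.026112
DDDDUU: Ā=115.5036, payoff=11.6483, prob=0.011016
UDDDUU: Ā=141.8686, payoff=14.3072, prob=0.014688
DUDDUU: Ā=137.0036, payoff=19.1722, prob=0.014688
UUDDUU: Ā=168.2761, payoff=23.5485, prob=0.019584
DDUDUU: Ā=132.5278, payoff=23.6480, prob=0.014688
UDUDUU: Ā=162.7787, payoff=29.0459, prob=0.019584
DUUDUU: Ā=157.9137, payoff=33.9109, prob=0.019584
UUUDUU: Ā=193.9592, payoff=41.6514, prob=0.026112
DDDUUU: Ā=128.4100, payoff=27.7657, prob=0.014688
UDDUUU: Ā=157.7210, payoff=34.1036, prob=0.019584
DUDUUU: Ā=152.8560, payoff=38.9686, prob=0.019584
UUDUUU: Ā=187.7471, payoff=47.8636, prob=0.026112
DDUUUU: Ā=148.3802, payoff=43.4444, prob=0.019584
UDUUUU: Ā=182.2496, payoff=53.3610, prob=0.026112
DUUUUU: Ā=177.3846, payoff=58.2260, prob=0.026112
UUUUUU: Ā=217.8746, payoff=71.5167, prob=0.034815
Price = Σ prob·payoff / R^6 = 18.831330 / 1.265319 = 14.8827

price = 14.8827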